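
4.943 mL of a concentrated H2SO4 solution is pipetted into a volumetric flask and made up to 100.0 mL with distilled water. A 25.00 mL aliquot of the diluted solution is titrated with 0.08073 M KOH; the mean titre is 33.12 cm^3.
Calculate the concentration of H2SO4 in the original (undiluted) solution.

H2SO4 + 2 KOH → K2SO4 + 2 H2O
n(KOH) = 0.03312 × 0.08073 = 2.674 × 10^-3 mol
From the 1:2 ratio, n(H2SO4) in the aliquot = 1/2 × 2.674 × 10^-3 = 1.337 × 10^-3 mol
[H2SO4]_dilute = 1.337 × 10^-3 / 0.02500 = 0.05348 mol/L
Dilution factor = 100.0 / 4.943 = 20.23
[H2SO4]_stock = 0.05348 × 20.23 = 1.082 mol/L

1.082 M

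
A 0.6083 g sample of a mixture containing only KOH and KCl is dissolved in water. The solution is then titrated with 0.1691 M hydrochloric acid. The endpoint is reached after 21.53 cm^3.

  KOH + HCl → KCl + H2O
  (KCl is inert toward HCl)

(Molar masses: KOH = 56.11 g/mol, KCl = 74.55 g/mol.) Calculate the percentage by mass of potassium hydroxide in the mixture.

33.58 %

n(HCl) = 0.02153 × 0.1691 = 3.641 × 10^-3 mol
Let x = n(KOH), y = n(KCl).
Titrant: 1x = 3.641 × 10^-3;  mass: 56.11x + 74.55y = 0.6083
Solving, x = 3.641 × 10^-3 mol, y = 5.419 × 10^-3 mol
mass of KOH = 3.641 × 10^-3 × 56.11 = 0.2043 g
% KOH = 0.2043 / 0.6083 × 100 = 33.58 %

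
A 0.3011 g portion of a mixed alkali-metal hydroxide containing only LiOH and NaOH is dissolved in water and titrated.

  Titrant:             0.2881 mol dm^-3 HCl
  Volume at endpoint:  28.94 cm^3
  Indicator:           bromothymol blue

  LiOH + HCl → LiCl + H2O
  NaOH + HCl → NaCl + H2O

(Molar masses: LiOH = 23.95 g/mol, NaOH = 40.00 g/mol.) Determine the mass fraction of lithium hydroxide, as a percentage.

16.06 %

n(HCl) = 0.02894 × 0.2881 = 8.338 × 10^-3 mol
Let x = n(LiOH), y = n(NaOH).
Titrant: 1x + 1y = 8.338 × 10^-3;  mass: 23.95x + 40.00y = 0.3011
Solving, x = 2.019 × 10^-3 mol, y = 6.319 × 10^-3 mol
mass of LiOH = 2.019 × 10^-3 × 23.95 = 0.04835 g
% LiOH = 0.04835 / 0.3011 × 100 = 16.06 %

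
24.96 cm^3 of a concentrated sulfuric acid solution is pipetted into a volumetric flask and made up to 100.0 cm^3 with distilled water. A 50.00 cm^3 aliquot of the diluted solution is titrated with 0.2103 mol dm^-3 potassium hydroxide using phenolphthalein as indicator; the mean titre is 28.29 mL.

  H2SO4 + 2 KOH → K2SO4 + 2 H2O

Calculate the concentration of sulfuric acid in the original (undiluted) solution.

n(KOH) = 0.02829 × 0.2103 = 5.949 × 10^-3 mol
From the 1:2 ratio, n(H2SO4) in the aliquot = 1/2 × 5.949 × 10^-3 = 2.975 × 10^-3 mol
[H2SO4]_dilute = 2.975 × 10^-3 / 0.05000 = 0.05949 mol/L
Dilution factor = 100.0 / 24.96 = 4.006
[H2SO4]_stock = 0.05949 × 4.006 = 0.2384 mol/L

0.2384 mol/L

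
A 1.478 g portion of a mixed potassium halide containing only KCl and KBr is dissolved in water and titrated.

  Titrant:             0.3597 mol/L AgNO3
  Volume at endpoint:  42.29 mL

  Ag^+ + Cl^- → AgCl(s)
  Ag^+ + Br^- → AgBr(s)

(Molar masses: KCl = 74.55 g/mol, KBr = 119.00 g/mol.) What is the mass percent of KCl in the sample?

n(AgNO3) = 0.04229 × 0.3597 = 0.01521 mol
Let x = n(KCl), y = n(KBr).
Titrant: 1x + 1y = 0.01521;  mass: 74.55x + 119.00y = 1.478
Solving, x = 7.473 × 10^-3 mol, y = 7.738 × 10^-3 mol
mass of KCl = 7.473 × 10^-3 × 74.55 = 0.5571 g
% KCl = 0.5571 / 1.478 × 100 = 37.70 %

37.70 %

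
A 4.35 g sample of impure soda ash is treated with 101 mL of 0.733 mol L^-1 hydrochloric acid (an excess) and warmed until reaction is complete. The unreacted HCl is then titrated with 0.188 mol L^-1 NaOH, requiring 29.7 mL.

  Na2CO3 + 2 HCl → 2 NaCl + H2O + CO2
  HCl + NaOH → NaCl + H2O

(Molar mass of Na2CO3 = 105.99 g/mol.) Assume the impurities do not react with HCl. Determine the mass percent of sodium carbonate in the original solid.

83.4 %

n(HCl) added = 0.101 × 0.733 = 0.0740 mol
n(NaOH) used in back-titration = 0.0297 × 0.188 = 5.58 × 10^-3 mol
n(HCl) left over = 5.58 × 10^-3 mol (1:1 ratio)
n(HCl) consumed by analyte = 0.0740 − 5.58 × 10^-3 = 0.0684 mol
From the 1:2 ratio, n(Na2CO3) = 1/2 × 0.0684 = 0.0342 mol
mass of Na2CO3 = 0.0342 × 105.99 = 3.63 g
% Na2CO3 = 3.63 / 4.35 × 100 = 83.4 %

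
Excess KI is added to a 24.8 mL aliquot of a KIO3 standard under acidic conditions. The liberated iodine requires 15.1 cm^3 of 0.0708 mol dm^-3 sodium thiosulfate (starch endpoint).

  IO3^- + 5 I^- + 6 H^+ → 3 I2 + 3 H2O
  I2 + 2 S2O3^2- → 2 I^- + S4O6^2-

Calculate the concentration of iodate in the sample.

n(S2O3^2-) = 0.0151 × 0.0708 = 1.07 × 10^-3 mol
n(I2) = n(S2O3^2-)/2 = 5.35 × 10^-4 mol
From the 1:3 ratio, n(IO3^-) in the aliquot = 1/3 × 5.35 × 10^-4 = 1.78 × 10^-4 mol
[IO3^-] = 1.78 × 10^-4 / 0.0248 = 0.00718 mol/L

0.00718 mol/L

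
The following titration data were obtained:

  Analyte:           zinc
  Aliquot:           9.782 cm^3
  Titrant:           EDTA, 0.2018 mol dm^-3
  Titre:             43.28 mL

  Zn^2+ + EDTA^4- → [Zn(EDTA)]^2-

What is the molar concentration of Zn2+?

n(EDTA) = 0.04328 L × 0.2018 mol/L = 8.734 × 10^-3 mol
n(Zn2+) = 8.734 × 10^-3 mol (1:1 mole ratio)
[Zn2+] = 8.734 × 10^-3 mol / 0.009782 L = 0.8929 mol/L

0.8929 mol/L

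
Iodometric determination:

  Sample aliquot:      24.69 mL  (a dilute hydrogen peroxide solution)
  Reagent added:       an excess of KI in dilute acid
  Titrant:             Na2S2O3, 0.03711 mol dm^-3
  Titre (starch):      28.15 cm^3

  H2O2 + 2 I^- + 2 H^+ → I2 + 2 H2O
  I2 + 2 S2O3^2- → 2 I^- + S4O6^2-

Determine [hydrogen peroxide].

n(S2O3^2-) = 0.02815 × 0.03711 = 1.045 × 10^-3 mol
n(I2) = n(S2O3^2-)/2 = 5.223 × 10^-4 mol
n(H2O2) in the aliquot = 5.223 × 10^-4 mol (1:1 ratio)
[H2O2] = 5.223 × 10^-4 / 0.02469 = 0.02116 mol/L

0.02116 mol/L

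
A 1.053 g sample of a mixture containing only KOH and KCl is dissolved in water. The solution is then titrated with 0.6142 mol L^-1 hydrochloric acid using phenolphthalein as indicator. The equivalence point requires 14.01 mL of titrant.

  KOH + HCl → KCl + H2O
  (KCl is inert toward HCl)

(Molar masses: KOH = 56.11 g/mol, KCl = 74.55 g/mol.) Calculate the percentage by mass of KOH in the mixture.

n(HCl) = 0.01401 × 0.6142 = 8.605 × 10^-3 mol
Let x = n(KOH), y = n(KCl).
Titrant: 1x = 8.605 × 10^-3;  mass: 56.11x + 74.55y = 1.053
Solving, x = 8.605 × 10^-3 mol, y = 7.648 × 10^-3 mol
mass of KOH = 8.605 × 10^-3 × 56.11 = 0.4828 g
% KOH = 0.4828 / 1.053 × 100 = 45.85 %

45.85 %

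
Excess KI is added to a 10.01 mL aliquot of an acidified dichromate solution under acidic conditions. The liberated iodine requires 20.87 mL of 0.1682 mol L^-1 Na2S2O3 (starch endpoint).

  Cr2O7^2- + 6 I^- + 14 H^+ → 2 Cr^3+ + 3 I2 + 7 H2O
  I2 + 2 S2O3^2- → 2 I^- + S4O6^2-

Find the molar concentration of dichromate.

0.05845 mol/L

n(S2O3^2-) = 0.02087 × 0.1682 = 3.510 × 10^-3 mol
n(I2) = n(S2O3^2-)/2 = 1.755 × 10^-3 mol
From the 1:3 ratio, n(Cr2O7^2-) in the aliquot = 1/3 × 1.755 × 10^-3 = 5.851 × 10^-4 mol
[Cr2O7^2-] = 5.851 × 10^-4 / 0.01001 = 0.05845 mol/L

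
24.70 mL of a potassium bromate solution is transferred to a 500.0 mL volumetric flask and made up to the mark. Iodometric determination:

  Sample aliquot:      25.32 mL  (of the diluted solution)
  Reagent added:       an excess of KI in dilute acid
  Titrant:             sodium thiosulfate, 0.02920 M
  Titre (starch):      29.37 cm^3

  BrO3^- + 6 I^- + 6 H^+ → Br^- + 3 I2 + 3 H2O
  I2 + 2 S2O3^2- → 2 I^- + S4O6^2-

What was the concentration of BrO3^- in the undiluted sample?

n(S2O3^2-) = 0.02937 × 0.02920 = 8.576 × 10^-4 mol
n(I2) = n(S2O3^2-)/2 = 4.288 × 10^-4 mol
From the 1:3 ratio, n(BrO3^-) in the aliquot = 1/3 × 4.288 × 10^-4 = 1.429 × 10^-4 mol
[BrO3^-]_dilute = 1.429 × 10^-4 / 0.02532 = 0.005645 mol/L
[BrO3^-]_original = 0.005645 × 500.0/24.70 = 0.1143 mol/L

0.1143 M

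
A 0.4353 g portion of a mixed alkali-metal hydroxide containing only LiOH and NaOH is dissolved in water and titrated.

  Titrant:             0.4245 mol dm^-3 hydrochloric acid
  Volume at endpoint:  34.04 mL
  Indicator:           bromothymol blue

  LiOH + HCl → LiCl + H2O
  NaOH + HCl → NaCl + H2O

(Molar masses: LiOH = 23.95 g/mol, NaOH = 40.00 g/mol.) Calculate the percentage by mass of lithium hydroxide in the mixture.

48.92 %

n(HCl) = 0.03404 × 0.4245 = 0.01445 mol
Let x = n(LiOH), y = n(NaOH).
Titrant: 1x + 1y = 0.01445;  mass: 23.95x + 40.00y = 0.4353
Solving, x = 8.891 × 10^-3 mol, y = 5.559 × 10^-3 mol
mass of LiOH = 8.891 × 10^-3 × 23.95 = 0.2129 g
% LiOH = 0.2129 / 0.4353 × 100 = 48.92 %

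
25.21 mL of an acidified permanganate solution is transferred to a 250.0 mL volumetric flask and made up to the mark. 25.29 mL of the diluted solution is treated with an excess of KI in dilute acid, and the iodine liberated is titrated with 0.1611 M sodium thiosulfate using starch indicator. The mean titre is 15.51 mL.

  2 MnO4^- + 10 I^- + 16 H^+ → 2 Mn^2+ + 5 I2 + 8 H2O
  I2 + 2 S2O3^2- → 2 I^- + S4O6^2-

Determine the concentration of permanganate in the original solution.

n(S2O3^2-) = 0.01551 × 0.1611 = 2.499 × 10^-3 mol
n(I2) = n(S2O3^2-)/2 = 1.249 × 10^-3 mol
From the 2:5 ratio, n(MnO4^-) in the aliquot = 2/5 × 1.249 × 10^-3 = 4.997 × 10^-4 mol
[MnO4^-]_dilute = 4.997 × 10^-4 / 0.02529 = 0.01976 mol/L
[MnO4^-]_original = 0.01976 × 250.0/25.21 = 0.1960 mol/L

0.1960 M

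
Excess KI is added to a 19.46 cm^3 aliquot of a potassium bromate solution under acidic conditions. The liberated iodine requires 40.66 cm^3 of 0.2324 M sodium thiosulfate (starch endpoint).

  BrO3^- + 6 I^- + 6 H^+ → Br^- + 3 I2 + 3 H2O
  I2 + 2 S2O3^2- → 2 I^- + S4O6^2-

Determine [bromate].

0.08093 M

n(S2O3^2-) = 0.04066 × 0.2324 = 9.449 × 10^-3 mol
n(I2) = n(S2O3^2-)/2 = 4.725 × 10^-3 mol
From the 1:3 ratio, n(BrO3^-) in the aliquot = 1/3 × 4.725 × 10^-3 = 1.575 × 10^-3 mol
[BrO3^-] = 1.575 × 10^-3 / 0.01946 = 0.08093 mol/L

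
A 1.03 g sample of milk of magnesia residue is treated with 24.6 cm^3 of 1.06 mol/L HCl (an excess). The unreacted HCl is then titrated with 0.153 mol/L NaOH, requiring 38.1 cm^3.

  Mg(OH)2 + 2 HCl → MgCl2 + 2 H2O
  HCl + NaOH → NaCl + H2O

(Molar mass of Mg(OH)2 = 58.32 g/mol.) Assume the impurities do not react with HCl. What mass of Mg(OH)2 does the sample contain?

n(HCl) added = 0.0246 × 1.06 = 0.0261 mol
n(NaOH) used in back-titration = 0.0381 × 0.153 = 5.83 × 10^-3 mol
n(HCl) left over = 5.83 × 10^-3 mol (1:1 ratio)
n(HCl) consumed by analyte = 0.0261 − 5.83 × 10^-3 = 0.0202 mol
From the 1:2 ratio, n(Mg(OH)2) = 1/2 × 0.0202 = 0.0101 mol
mass of Mg(OH)2 = 0.0101 × 58.32 = 0.590 g

0.590 g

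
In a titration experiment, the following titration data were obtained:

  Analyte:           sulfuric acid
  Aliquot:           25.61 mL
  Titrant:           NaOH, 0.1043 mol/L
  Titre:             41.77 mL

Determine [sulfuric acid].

0.08506 mol/L

H2SO4 + 2 NaOH → Na2SO4 + 2 H2O
n(NaOH) = 0.04177 L × 0.1043 mol/L = 4.357 × 10^-3 mol
From the 1:2 mole ratio, n(H2SO4) = 1/2 × 4.357 × 10^-3 = 2.178 × 10^-3 mol
[H2SO4] = 2.178 × 10^-3 mol / 0.02561 L = 0.08506 mol/L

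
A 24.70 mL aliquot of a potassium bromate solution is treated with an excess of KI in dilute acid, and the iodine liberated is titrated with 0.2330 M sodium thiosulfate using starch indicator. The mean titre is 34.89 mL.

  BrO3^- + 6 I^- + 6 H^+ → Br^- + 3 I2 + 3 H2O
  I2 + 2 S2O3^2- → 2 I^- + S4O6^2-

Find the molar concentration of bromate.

0.05485 M

n(S2O3^2-) = 0.03489 × 0.2330 = 8.129 × 10^-3 mol
n(I2) = n(S2O3^2-)/2 = 4.065 × 10^-3 mol
From the 1:3 ratio, n(BrO3^-) in the aliquot = 1/3 × 4.065 × 10^-3 = 1.355 × 10^-3 mol
[BrO3^-] = 1.355 × 10^-3 / 0.02470 = 0.05485 mol/L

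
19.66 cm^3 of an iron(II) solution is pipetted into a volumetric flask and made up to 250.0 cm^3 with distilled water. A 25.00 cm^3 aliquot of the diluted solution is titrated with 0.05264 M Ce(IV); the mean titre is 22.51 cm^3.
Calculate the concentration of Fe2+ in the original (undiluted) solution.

Ce^4+ + Fe^2+ → Ce^3+ + Fe^3+
n(Ce4+) = 0.02251 × 0.05264 = 1.185 × 10^-3 mol
n(Fe2+) in the aliquot = 1.185 × 10^-3 mol (1:1 ratio)
[Fe2+]_dilute = 1.185 × 10^-3 / 0.02500 = 0.04740 mol/L
Dilution factor = 250.0 / 19.66 = 12.72
[Fe2+]_stock = 0.04740 × 12.72 = 0.6027 mol/L

0.6027 M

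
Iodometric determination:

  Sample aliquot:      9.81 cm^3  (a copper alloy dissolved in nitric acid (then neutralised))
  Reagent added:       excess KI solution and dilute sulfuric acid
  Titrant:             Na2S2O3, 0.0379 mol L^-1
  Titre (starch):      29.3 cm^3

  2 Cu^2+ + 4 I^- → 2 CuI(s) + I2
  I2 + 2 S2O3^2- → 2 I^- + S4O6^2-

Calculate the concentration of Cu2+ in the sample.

0.113 mol/L

n(S2O3^2-) = 0.0293 × 0.0379 = 1.11 × 10^-3 mol
n(I2) = n(S2O3^2-)/2 = 5.55 × 10^-4 mol
From the 2:1 ratio, n(Cu2+) in the aliquot = 2/1 × 5.55 × 10^-4 = 1.11 × 10^-3 mol
[Cu2+] = 1.11 × 10^-3 / 0.00981 = 0.113 mol/L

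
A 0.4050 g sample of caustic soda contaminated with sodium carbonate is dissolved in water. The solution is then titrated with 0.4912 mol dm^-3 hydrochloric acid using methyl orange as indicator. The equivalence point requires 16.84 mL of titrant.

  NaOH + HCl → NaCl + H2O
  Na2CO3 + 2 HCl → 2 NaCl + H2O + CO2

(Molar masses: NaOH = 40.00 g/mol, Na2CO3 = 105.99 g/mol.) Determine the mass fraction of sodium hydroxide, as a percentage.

n(HCl) = 0.01684 × 0.4912 = 8.272 × 10^-3 mol
Let x = n(NaOH), y = n(Na2CO3).
Titrant: 1x + 2y = 8.272 × 10^-3;  mass: 40.00x + 105.99y = 0.4050
Solving, x = 2.567 × 10^-3 mol, y = 2.852 × 10^-3 mol
mass of NaOH = 2.567 × 10^-3 × 40.00 = 0.1027 g
% NaOH = 0.1027 / 0.4050 × 100 = 25.36 %

25.36 %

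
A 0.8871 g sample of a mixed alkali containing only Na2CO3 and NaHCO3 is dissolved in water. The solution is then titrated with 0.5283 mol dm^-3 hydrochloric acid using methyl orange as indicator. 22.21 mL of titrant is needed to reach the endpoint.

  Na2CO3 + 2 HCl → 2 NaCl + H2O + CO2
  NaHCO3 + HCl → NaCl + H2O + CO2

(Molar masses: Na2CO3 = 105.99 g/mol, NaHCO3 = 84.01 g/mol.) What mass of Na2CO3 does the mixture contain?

n(HCl) = 0.02221 × 0.5283 = 0.01173 mol
Let x = n(Na2CO3), y = n(NaHCO3).
Titrant: 2x + 1y = 0.01173;  mass: 105.99x + 84.01y = 0.8871
Solving, x = 1.590 × 10^-3 mol, y = 8.553 × 10^-3 mol
mass of Na2CO3 = 1.590 × 10^-3 × 105.99 = 0.1685 g

0.1685 g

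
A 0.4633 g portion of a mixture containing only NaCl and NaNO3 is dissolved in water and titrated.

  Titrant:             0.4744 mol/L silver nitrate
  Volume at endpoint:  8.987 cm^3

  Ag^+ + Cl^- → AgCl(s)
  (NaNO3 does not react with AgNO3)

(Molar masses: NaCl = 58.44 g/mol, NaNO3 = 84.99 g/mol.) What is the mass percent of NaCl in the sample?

53.78 %

n(AgNO3) = 0.008987 × 0.4744 = 4.263 × 10^-3 mol
Let x = n(NaCl), y = n(NaNO3).
Titrant: 1x = 4.263 × 10^-3;  mass: 58.44x + 84.99y = 0.4633
Solving, x = 4.263 × 10^-3 mol, y = 2.520 × 10^-3 mol
mass of NaCl = 4.263 × 10^-3 × 58.44 = 0.2492 g
% NaCl = 0.2492 / 0.4633 × 100 = 53.78 %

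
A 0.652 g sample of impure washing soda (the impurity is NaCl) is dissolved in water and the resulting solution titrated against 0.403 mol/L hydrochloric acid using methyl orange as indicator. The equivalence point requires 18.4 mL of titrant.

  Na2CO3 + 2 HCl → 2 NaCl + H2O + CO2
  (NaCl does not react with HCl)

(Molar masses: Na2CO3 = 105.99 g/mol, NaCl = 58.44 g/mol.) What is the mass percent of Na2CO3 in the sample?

n(HCl) = 0.0184 × 0.403 = 7.42 × 10^-3 mol
Let x = n(Na2CO3), y = n(NaCl).
Titrant: 2x = 7.42 × 10^-3;  mass: 105.99x + 58.44y = 0.652
Solving, x = 3.71 × 10^-3 mol, y = 4.43 × 10^-3 mol
mass of Na2CO3 = 3.71 × 10^-3 × 105.99 = 0.393 g
% Na2CO3 = 0.393 / 0.652 × 100 = 60.3 %

60.3 %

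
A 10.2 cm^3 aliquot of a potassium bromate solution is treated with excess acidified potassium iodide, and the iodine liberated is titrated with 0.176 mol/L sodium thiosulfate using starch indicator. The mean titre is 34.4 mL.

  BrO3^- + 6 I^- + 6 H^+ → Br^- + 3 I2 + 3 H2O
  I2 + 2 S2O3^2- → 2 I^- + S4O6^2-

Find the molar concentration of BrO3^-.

n(S2O3^2-) = 0.0344 × 0.176 = 6.05 × 10^-3 mol
n(I2) = n(S2O3^2-)/2 = 3.03 × 10^-3 mol
From the 1:3 ratio, n(BrO3^-) in the aliquot = 1/3 × 3.03 × 10^-3 = 1.01 × 10^-3 mol
[BrO3^-] = 1.01 × 10^-3 / 0.0102 = 0.0989 mol/L

0.0989 mol/L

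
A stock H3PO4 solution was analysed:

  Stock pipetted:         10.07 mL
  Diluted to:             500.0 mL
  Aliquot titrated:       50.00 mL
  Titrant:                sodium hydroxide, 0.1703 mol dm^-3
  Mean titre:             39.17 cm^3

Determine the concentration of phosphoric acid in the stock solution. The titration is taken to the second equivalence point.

3.312 mol/L

H3PO4 + 2 NaOH → Na2HPO4 + 2 H2O
n(NaOH) = 0.03917 × 0.1703 = 6.671 × 10^-3 mol
From the 1:2 ratio, n(H3PO4) in the aliquot = 1/2 × 6.671 × 10^-3 = 3.335 × 10^-3 mol
[H3PO4]_dilute = 3.335 × 10^-3 / 0.05000 = 0.06671 mol/L
Dilution factor = 500.0 / 10.07 = 49.65
[H3PO4]_stock = 0.06671 × 49.65 = 3.312 mol/L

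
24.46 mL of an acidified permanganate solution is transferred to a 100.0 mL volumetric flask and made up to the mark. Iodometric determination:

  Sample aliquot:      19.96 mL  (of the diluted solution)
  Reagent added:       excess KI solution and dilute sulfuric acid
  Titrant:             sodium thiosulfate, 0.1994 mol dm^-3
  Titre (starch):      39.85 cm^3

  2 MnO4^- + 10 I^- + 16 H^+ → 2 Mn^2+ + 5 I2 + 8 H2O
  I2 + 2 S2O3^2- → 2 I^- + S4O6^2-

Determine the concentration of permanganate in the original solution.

0.3255 mol/L

n(S2O3^2-) = 0.03985 × 0.1994 = 7.946 × 10^-3 mol
n(I2) = n(S2O3^2-)/2 = 3.973 × 10^-3 mol
From the 2:5 ratio, n(MnO4^-) in the aliquot = 2/5 × 3.973 × 10^-3 = 1.589 × 10^-3 mol
[MnO4^-]_dilute = 1.589 × 10^-3 / 0.01996 = 0.07962 mol/L
[MnO4^-]_original = 0.07962 × 100.0/24.46 = 0.3255 mol/L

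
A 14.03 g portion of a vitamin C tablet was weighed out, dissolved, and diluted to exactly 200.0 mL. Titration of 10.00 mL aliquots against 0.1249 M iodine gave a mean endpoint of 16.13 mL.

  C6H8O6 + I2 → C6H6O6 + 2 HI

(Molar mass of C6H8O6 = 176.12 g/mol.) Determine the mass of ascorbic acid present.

n(I2) per titration = 0.01613 × 0.1249 = 2.015 × 10^-3 mol
n(C6H8O6) in each aliquot = 2.015 × 10^-3 mol (1:1 ratio)
n(C6H8O6) in the whole flask = 2.015 × 10^-3 × 200.0/10.00 = 0.04029 mol
mass of C6H8O6 = 0.04029 × 176.12 = 7.096 g

7.096 g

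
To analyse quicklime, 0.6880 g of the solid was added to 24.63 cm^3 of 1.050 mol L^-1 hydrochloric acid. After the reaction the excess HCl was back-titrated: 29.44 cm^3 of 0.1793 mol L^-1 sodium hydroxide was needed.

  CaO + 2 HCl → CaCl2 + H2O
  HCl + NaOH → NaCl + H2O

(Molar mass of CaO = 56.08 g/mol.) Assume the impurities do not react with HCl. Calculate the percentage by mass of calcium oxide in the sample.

n(HCl) added = 0.02463 × 1.050 = 0.02586 mol
n(NaOH) used in back-titration = 0.02944 × 0.1793 = 5.279 × 10^-3 mol
n(HCl) left over = 5.279 × 10^-3 mol (1:1 ratio)
n(HCl) consumed by analyte = 0.02586 − 5.279 × 10^-3 = 0.02058 mol
From the 1:2 ratio, n(CaO) = 1/2 × 0.02058 = 0.01029 mol
mass of CaO = 0.01029 × 56.08 = 0.5771 g
% CaO = 0.5771 / 0.6880 × 100 = 83.89 %

83.89 %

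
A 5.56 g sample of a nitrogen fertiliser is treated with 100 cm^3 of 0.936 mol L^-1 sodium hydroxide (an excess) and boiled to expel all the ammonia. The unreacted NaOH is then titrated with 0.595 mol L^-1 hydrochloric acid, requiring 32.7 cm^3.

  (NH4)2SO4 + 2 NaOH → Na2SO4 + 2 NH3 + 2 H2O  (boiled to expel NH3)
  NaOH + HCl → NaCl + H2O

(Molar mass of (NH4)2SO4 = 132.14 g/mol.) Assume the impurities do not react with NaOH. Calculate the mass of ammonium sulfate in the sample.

4.90 g

n(NaOH) added = 0.100 × 0.936 = 0.0936 mol
n(HCl) used in back-titration = 0.0327 × 0.595 = 0.0195 mol
n(NaOH) left over = 0.0195 mol (1:1 ratio)
n(NaOH) consumed by analyte = 0.0936 − 0.0195 = 0.0741 mol
From the 1:2 ratio, n((NH4)2SO4) = 1/2 × 0.0741 = 0.0371 mol
mass of (NH4)2SO4 = 0.0371 × 132.14 = 4.90 g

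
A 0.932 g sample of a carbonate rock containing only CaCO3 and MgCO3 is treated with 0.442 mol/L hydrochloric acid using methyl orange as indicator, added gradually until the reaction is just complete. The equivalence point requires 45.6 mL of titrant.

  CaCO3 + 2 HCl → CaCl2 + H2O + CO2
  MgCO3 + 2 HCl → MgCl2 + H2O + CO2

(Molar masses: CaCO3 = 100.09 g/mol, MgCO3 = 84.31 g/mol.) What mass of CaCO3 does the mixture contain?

0.522 g

n(HCl) = 0.0456 × 0.442 = 0.0202 mol
Let x = n(CaCO3), y = n(MgCO3).
Titrant: 2x + 2y = 0.0202;  mass: 100.09x + 84.31y = 0.932
Solving, x = 5.22 × 10^-3 mol, y = 4.86 × 10^-3 mol
mass of CaCO3 = 5.22 × 10^-3 × 100.09 = 0.522 g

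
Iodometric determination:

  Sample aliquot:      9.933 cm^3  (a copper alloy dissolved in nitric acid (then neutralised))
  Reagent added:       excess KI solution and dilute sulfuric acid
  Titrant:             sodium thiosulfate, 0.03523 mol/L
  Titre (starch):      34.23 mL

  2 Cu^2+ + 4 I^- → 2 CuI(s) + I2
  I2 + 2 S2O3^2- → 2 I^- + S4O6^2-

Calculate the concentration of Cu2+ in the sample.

n(S2O3^2-) = 0.03423 × 0.03523 = 1.206 × 10^-3 mol
n(I2) = n(S2O3^2-)/2 = 6.030 × 10^-4 mol
From the 2:1 ratio, n(Cu2+) in the aliquot = 2/1 × 6.030 × 10^-4 = 1.206 × 10^-3 mol
[Cu2+] = 1.206 × 10^-3 / 0.009933 = 0.1214 mol/L

0.1214 mol/L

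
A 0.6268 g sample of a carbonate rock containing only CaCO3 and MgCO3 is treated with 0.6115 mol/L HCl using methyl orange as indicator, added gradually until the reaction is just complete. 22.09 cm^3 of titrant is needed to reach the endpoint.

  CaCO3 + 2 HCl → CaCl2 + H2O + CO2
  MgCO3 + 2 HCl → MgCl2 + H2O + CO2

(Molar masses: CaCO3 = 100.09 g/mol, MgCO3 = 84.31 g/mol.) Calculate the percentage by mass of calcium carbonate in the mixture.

58.05 %

n(HCl) = 0.02209 × 0.6115 = 0.01351 mol
Let x = n(CaCO3), y = n(MgCO3).
Titrant: 2x + 2y = 0.01351;  mass: 100.09x + 84.31y = 0.6268
Solving, x = 3.636 × 10^-3 mol, y = 3.118 × 10^-3 mol
mass of CaCO3 = 3.636 × 10^-3 × 100.09 = 0.3639 g
% CaCO3 = 0.3639 / 0.6268 × 100 = 58.05 %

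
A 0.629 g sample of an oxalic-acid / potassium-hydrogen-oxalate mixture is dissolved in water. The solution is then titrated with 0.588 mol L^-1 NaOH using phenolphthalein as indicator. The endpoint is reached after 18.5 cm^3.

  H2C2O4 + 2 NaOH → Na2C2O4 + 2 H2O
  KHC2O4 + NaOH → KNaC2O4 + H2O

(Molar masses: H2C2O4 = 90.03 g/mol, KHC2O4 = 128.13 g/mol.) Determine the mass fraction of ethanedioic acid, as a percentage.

n(NaOH) = 0.0185 × 0.588 = 0.0109 mol
Let x = n(H2C2O4), y = n(KHC2O4).
Titrant: 2x + 1y = 0.0109;  mass: 90.03x + 128.13y = 0.629
Solving, x = 4.60 × 10^-3 mol, y = 1.68 × 10^-3 mol
mass of H2C2O4 = 4.60 × 10^-3 × 90.03 = 0.414 g
% H2C2O4 = 0.414 / 0.629 × 100 = 65.9 %

65.9 %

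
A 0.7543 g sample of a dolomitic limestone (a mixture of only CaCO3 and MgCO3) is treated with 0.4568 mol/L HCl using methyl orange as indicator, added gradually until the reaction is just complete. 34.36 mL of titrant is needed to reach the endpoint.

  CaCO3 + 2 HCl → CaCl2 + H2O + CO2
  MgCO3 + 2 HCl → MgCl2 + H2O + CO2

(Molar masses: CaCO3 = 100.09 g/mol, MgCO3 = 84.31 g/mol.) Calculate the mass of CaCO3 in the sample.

n(HCl) = 0.03436 × 0.4568 = 0.01570 mol
Let x = n(CaCO3), y = n(MgCO3).
Titrant: 2x + 2y = 0.01570;  mass: 100.09x + 84.31y = 0.7543
Solving, x = 5.871 × 10^-3 mol, y = 1.976 × 10^-3 mol
mass of CaCO3 = 5.871 × 10^-3 × 100.09 = 0.5877 g

0.5877 g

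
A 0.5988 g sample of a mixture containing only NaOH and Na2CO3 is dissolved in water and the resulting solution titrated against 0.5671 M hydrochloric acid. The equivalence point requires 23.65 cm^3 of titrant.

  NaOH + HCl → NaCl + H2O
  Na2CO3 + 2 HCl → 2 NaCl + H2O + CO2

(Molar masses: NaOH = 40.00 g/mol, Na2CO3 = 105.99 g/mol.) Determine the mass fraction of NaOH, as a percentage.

n(HCl) = 0.02365 × 0.5671 = 0.01341 mol
Let x = n(NaOH), y = n(Na2CO3).
Titrant: 1x + 2y = 0.01341;  mass: 40.00x + 105.99y = 0.5988
Solving, x = 8.616 × 10^-3 mol, y = 2.398 × 10^-3 mol
mass of NaOH = 8.616 × 10^-3 × 40.00 = 0.3446 g
% NaOH = 0.3446 / 0.5988 × 100 = 57.55 %

57.55 %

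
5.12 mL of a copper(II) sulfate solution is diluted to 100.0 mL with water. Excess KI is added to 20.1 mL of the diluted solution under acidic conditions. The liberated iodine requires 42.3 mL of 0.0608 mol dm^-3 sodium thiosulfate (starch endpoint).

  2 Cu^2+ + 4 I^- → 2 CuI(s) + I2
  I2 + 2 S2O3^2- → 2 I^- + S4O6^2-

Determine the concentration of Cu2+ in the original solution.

n(S2O3^2-) = 0.0423 × 0.0608 = 2.57 × 10^-3 mol
n(I2) = n(S2O3^2-)/2 = 1.29 × 10^-3 mol
From the 2:1 ratio, n(Cu2+) in the aliquot = 2/1 × 1.29 × 10^-3 = 2.57 × 10^-3 mol
[Cu2+]_dilute = 2.57 × 10^-3 / 0.0201 = 0.128 mol/L
[Cu2+]_original = 0.128 × 100.0/5.12 = 2.50 mol/L

2.50 mol/L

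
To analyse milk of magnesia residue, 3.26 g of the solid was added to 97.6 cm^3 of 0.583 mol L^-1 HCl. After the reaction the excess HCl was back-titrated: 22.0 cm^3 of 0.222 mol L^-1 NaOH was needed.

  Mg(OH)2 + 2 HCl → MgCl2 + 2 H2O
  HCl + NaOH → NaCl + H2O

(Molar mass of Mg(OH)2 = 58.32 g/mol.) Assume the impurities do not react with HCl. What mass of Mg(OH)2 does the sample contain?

n(HCl) added = 0.0976 × 0.583 = 0.0569 mol
n(NaOH) used in back-titration = 0.0220 × 0.222 = 4.88 × 10^-3 mol
n(HCl) left over = 4.88 × 10^-3 mol (1:1 ratio)
n(HCl) consumed by analyte = 0.0569 − 4.88 × 10^-3 = 0.0520 mol
From the 1:2 ratio, n(Mg(OH)2) = 1/2 × 0.0520 = 0.0260 mol
mass of Mg(OH)2 = 0.0260 × 58.32 = 1.52 g

1.52 g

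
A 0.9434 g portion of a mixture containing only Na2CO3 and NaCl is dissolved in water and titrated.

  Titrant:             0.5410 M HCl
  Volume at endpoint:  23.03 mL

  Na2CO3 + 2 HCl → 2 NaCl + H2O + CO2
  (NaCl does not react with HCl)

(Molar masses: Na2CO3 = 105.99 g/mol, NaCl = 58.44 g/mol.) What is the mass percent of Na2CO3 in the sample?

69.99 %

n(HCl) = 0.02303 × 0.5410 = 0.01246 mol
Let x = n(Na2CO3), y = n(NaCl).
Titrant: 2x = 0.01246;  mass: 105.99x + 58.44y = 0.9434
Solving, x = 6.230 × 10^-3 mol, y = 4.845 × 10^-3 mol
mass of Na2CO3 = 6.230 × 10^-3 × 105.99 = 0.6603 g
% Na2CO3 = 0.6603 / 0.9434 × 100 = 69.99 %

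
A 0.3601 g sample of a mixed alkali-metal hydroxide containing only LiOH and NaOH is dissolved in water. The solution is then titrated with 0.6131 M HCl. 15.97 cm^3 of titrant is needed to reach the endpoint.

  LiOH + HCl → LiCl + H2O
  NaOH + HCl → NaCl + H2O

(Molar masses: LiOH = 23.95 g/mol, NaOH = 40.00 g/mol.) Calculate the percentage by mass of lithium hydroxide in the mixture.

n(HCl) = 0.01597 × 0.6131 = 9.791 × 10^-3 mol
Let x = n(LiOH), y = n(NaOH).
Titrant: 1x + 1y = 9.791 × 10^-3;  mass: 23.95x + 40.00y = 0.3601
Solving, x = 1.966 × 10^-3 mol, y = 7.826 × 10^-3 mol
mass of LiOH = 1.966 × 10^-3 × 23.95 = 0.04708 g
% LiOH = 0.04708 / 0.3601 × 100 = 13.07 %

13.07 %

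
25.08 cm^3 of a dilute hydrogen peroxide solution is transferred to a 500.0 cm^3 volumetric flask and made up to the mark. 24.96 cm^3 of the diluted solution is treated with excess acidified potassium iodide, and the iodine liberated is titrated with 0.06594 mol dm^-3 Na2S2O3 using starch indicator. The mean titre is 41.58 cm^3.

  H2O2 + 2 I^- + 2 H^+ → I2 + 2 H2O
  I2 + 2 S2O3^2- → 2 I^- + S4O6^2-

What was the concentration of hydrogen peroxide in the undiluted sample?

1.095 mol/L

n(S2O3^2-) = 0.04158 × 0.06594 = 2.742 × 10^-3 mol
n(I2) = n(S2O3^2-)/2 = 1.371 × 10^-3 mol
n(H2O2) in the aliquot = 1.371 × 10^-3 mol (1:1 ratio)
[H2O2]_dilute = 1.371 × 10^-3 / 0.02496 = 0.05492 mol/L
[H2O2]_original = 0.05492 × 500.0/25.08 = 1.095 mol/L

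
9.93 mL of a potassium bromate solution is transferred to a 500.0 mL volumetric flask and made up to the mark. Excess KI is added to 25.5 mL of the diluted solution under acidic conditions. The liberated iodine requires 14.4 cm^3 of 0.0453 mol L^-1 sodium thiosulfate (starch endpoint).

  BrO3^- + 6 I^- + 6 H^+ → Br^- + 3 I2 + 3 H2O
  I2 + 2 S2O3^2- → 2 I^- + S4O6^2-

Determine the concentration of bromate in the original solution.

0.215 mol/L

n(S2O3^2-) = 0.0144 × 0.0453 = 6.52 × 10^-4 mol
n(I2) = n(S2O3^2-)/2 = 3.26 × 10^-4 mol
From the 1:3 ratio, n(BrO3^-) in the aliquot = 1/3 × 3.26 × 10^-4 = 1.09 × 10^-4 mol
[BrO3^-]_dilute = 1.09 × 10^-4 / 0.0255 = 0.00426 mol/L
[BrO3^-]_original = 0.00426 × 500.0/9.93 = 0.215 mol/L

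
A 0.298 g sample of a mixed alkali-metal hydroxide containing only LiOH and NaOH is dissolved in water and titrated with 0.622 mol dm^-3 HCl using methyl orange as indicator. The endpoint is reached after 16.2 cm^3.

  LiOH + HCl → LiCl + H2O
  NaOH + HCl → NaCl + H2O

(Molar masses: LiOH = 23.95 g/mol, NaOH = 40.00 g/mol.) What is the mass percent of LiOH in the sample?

52.6 %

n(HCl) = 0.0162 × 0.622 = 0.0101 mol
Let x = n(LiOH), y = n(NaOH).
Titrant: 1x + 1y = 0.0101;  mass: 23.95x + 40.00y = 0.298
Solving, x = 6.55 × 10^-3 mol, y = 3.53 × 10^-3 mol
mass of LiOH = 6.55 × 10^-3 × 23.95 = 0.157 g
% LiOH = 0.157 / 0.298 × 100 = 52.6 %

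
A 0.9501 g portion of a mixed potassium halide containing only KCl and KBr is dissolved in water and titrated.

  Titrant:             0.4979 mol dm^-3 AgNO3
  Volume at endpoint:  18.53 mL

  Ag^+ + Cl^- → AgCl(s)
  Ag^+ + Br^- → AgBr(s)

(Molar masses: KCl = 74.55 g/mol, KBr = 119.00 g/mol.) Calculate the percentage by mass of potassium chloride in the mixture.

n(AgNO3) = 0.01853 × 0.4979 = 9.226 × 10^-3 mol
Let x = n(KCl), y = n(KBr).
Titrant: 1x + 1y = 9.226 × 10^-3;  mass: 74.55x + 119.00y = 0.9501
Solving, x = 3.325 × 10^-3 mol, y = 5.901 × 10^-3 mol
mass of KCl = 3.325 × 10^-3 × 74.55 = 0.2479 g
% KCl = 0.2479 / 0.9501 × 100 = 26.09 %

26.09 %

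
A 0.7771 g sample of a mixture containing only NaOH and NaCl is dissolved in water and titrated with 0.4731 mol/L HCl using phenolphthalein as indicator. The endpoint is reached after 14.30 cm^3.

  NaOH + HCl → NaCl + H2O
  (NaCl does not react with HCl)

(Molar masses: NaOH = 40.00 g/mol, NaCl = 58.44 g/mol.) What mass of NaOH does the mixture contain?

n(HCl) = 0.01430 × 0.4731 = 6.765 × 10^-3 mol
Let x = n(NaOH), y = n(NaCl).
Titrant: 1x = 6.765 × 10^-3;  mass: 40.00x + 58.44y = 0.7771
Solving, x = 6.765 × 10^-3 mol, y = 8.667 × 10^-3 mol
mass of NaOH = 6.765 × 10^-3 × 40.00 = 0.2706 g

0.2706 g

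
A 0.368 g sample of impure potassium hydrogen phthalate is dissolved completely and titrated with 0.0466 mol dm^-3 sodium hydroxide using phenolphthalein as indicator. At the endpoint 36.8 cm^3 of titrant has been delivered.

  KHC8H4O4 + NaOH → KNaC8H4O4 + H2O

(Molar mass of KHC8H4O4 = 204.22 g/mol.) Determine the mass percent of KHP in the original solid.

95.2 %

n(NaOH) = 0.0368 L × 0.0466 mol/L = 1.71 × 10^-3 mol
n(KHC8H4O4) = 1.71 × 10^-3 mol (1:1 ratio)
mass of KHC8H4O4 = 1.71 × 10^-3 × 204.22 g/mol = 0.350 g
% KHC8H4O4 = 0.350 / 0.368 × 100 = 95.2 %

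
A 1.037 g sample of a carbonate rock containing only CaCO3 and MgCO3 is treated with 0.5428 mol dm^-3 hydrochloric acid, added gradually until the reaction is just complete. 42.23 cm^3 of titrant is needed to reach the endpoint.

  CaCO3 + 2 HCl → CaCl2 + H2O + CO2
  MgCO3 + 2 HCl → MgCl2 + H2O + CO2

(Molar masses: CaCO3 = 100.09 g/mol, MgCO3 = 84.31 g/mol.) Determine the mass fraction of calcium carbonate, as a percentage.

43.25 %

n(HCl) = 0.04223 × 0.5428 = 0.02292 mol
Let x = n(CaCO3), y = n(MgCO3).
Titrant: 2x + 2y = 0.02292;  mass: 100.09x + 84.31y = 1.037
Solving, x = 4.481 × 10^-3 mol, y = 6.981 × 10^-3 mol
mass of CaCO3 = 4.481 × 10^-3 × 100.09 = 0.4485 g
% CaCO3 = 0.4485 / 1.037 × 100 = 43.25 %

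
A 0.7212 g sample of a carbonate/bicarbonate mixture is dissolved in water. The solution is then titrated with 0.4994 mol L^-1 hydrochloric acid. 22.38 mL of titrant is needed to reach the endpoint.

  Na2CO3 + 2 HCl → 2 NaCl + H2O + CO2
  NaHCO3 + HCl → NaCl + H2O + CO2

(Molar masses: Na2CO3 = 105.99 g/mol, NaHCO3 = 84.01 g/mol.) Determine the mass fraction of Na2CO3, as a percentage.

n(HCl) = 0.02238 × 0.4994 = 0.01118 mol
Let x = n(Na2CO3), y = n(NaHCO3).
Titrant: 2x + 1y = 0.01118;  mass: 105.99x + 84.01y = 0.7212
Solving, x = 3.510 × 10^-3 mol, y = 4.156 × 10^-3 mol
mass of Na2CO3 = 3.510 × 10^-3 × 105.99 = 0.3721 g
% Na2CO3 = 0.3721 / 0.7212 × 100 = 51.59 %

51.59 %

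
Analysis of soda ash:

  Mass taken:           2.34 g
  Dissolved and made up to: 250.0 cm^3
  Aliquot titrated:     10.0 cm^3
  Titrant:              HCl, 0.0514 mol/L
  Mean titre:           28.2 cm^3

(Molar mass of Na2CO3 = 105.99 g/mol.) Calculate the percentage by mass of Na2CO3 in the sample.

Na2CO3 + 2 HCl → 2 NaCl + H2O + CO2
n(HCl) per titration = 0.0282 × 0.0514 = 1.45 × 10^-3 mol
From the 1:2 ratio, n(Na2CO3) in each aliquot = 1/2 × 1.45 × 10^-3 = 7.25 × 10^-4 mol
n(Na2CO3) in the whole flask = 7.25 × 10^-4 × 250.0/10.0 = 0.0181 mol
mass of Na2CO3 = 0.0181 × 105.99 = 1.92 g
% Na2CO3 = 1.92 / 2.34 × 100 = 82.1 %

82.1 %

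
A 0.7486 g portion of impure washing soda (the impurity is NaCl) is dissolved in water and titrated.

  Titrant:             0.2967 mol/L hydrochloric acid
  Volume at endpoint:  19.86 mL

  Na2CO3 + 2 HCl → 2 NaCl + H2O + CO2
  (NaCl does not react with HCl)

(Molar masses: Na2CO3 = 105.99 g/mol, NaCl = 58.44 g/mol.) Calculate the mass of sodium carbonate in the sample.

0.3123 g

n(HCl) = 0.01986 × 0.2967 = 5.892 × 10^-3 mol
Let x = n(Na2CO3), y = n(NaCl).
Titrant: 2x = 5.892 × 10^-3;  mass: 105.99x + 58.44y = 0.7486
Solving, x = 2.946 × 10^-3 mol, y = 7.466 × 10^-3 mol
mass of Na2CO3 = 2.946 × 10^-3 × 105.99 = 0.3123 g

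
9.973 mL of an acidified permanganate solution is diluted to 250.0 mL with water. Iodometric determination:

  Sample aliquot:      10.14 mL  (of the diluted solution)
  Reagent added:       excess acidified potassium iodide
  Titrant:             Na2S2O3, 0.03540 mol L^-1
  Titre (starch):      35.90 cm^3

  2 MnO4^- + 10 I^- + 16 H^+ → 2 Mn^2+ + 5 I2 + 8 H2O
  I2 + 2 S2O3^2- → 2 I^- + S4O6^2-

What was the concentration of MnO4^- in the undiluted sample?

n(S2O3^2-) = 0.03590 × 0.03540 = 1.271 × 10^-3 mol
n(I2) = n(S2O3^2-)/2 = 6.354 × 10^-4 mol
From the 2:5 ratio, n(MnO4^-) in the aliquot = 2/5 × 6.354 × 10^-4 = 2.542 × 10^-4 mol
[MnO4^-]_dilute = 2.542 × 10^-4 / 0.01014 = 0.02507 mol/L
[MnO4^-]_original = 0.02507 × 250.0/9.973 = 0.6284 mol/L

0.6284 mol/L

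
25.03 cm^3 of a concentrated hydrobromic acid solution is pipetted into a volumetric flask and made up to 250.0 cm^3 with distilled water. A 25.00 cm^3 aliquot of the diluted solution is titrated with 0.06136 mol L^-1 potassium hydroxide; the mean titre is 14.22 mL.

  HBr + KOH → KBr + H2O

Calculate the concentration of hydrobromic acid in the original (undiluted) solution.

0.3486 mol/L

n(KOH) = 0.01422 × 0.06136 = 8.725 × 10^-4 mol
n(HBr) in the aliquot = 8.725 × 10^-4 mol (1:1 ratio)
[HBr]_dilute = 8.725 × 10^-4 / 0.02500 = 0.03490 mol/L
Dilution factor = 250.0 / 25.03 = 9.988
[HBr]_stock = 0.03490 × 9.988 = 0.3486 mol/L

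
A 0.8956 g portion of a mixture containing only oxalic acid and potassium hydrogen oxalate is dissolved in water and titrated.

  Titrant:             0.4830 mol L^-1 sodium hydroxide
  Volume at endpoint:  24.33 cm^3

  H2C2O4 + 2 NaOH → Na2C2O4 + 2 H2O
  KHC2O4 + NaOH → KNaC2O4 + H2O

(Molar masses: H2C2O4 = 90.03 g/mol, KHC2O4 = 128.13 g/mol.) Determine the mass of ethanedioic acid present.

n(NaOH) = 0.02433 × 0.4830 = 0.01175 mol
Let x = n(H2C2O4), y = n(KHC2O4).
Titrant: 2x + 1y = 0.01175;  mass: 90.03x + 128.13y = 0.8956
Solving, x = 3.670 × 10^-3 mol, y = 4.411 × 10^-3 mol
mass of H2C2O4 = 3.670 × 10^-3 × 90.03 = 0.3304 g

0.3304 g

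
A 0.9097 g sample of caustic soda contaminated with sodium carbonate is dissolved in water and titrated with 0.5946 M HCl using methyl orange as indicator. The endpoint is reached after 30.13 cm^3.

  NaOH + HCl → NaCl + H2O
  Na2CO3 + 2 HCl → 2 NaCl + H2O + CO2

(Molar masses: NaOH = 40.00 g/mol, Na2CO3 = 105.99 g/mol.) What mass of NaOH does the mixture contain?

n(HCl) = 0.03013 × 0.5946 = 0.01792 mol
Let x = n(NaOH), y = n(Na2CO3).
Titrant: 1x + 2y = 0.01792;  mass: 40.00x + 105.99y = 0.9097
Solving, x = 3.057 × 10^-3 mol, y = 7.429 × 10^-3 mol
mass of NaOH = 3.057 × 10^-3 × 40.00 = 0.1223 g

0.1223 g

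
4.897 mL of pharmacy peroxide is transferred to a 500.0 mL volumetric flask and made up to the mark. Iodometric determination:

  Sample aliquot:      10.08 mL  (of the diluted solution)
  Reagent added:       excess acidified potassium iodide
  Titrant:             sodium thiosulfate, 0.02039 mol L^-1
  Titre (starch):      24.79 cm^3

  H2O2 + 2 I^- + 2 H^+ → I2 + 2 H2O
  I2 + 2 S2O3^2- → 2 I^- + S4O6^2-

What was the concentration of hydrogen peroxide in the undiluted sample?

2.560 mol/L

n(S2O3^2-) = 0.02479 × 0.02039 = 5.055 × 10^-4 mol
n(I2) = n(S2O3^2-)/2 = 2.527 × 10^-4 mol
n(H2O2) in the aliquot = 2.527 × 10^-4 mol (1:1 ratio)
[H2O2]_dilute = 2.527 × 10^-4 / 0.01008 = 0.02507 mol/L
[H2O2]_original = 0.02507 × 500.0/4.897 = 2.560 mol/L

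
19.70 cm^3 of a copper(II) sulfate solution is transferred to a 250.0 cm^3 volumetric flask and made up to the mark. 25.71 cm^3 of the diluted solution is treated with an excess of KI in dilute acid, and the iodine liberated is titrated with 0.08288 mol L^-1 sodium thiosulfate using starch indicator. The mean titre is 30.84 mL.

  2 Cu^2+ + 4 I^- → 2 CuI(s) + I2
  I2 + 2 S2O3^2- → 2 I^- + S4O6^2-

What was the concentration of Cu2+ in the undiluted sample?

n(S2O3^2-) = 0.03084 × 0.08288 = 2.556 × 10^-3 mol
n(I2) = n(S2O3^2-)/2 = 1.278 × 10^-3 mol
From the 2:1 ratio, n(Cu2+) in the aliquot = 2/1 × 1.278 × 10^-3 = 2.556 × 10^-3 mol
[Cu2+]_dilute = 2.556 × 10^-3 / 0.02571 = 0.09942 mol/L
[Cu2+]_original = 0.09942 × 250.0/19.70 = 1.262 mol/L

1.262 mol/L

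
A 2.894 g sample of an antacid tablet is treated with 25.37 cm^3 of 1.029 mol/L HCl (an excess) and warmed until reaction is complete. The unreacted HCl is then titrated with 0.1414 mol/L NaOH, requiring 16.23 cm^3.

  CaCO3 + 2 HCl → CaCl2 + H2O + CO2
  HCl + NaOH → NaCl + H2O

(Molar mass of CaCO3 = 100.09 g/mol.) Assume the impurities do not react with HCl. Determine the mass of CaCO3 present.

1.192 g

n(HCl) added = 0.02537 × 1.029 = 0.02611 mol
n(NaOH) used in back-titration = 0.01623 × 0.1414 = 2.295 × 10^-3 mol
n(HCl) left over = 2.295 × 10^-3 mol (1:1 ratio)
n(HCl) consumed by analyte = 0.02611 − 2.295 × 10^-3 = 0.02381 mol
From the 1:2 ratio, n(CaCO3) = 1/2 × 0.02381 = 0.01191 mol
mass of CaCO3 = 0.01191 × 100.09 = 1.192 g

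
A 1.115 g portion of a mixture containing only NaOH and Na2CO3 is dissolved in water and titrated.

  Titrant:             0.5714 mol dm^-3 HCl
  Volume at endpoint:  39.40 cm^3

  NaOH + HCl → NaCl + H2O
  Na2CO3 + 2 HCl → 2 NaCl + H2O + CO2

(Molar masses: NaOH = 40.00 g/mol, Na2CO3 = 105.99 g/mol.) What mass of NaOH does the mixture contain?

n(HCl) = 0.03940 × 0.5714 = 0.02251 mol
Let x = n(NaOH), y = n(Na2CO3).
Titrant: 1x + 2y = 0.02251;  mass: 40.00x + 105.99y = 1.115
Solving, x = 6.009 × 10^-3 mol, y = 8.252 × 10^-3 mol
mass of NaOH = 6.009 × 10^-3 × 40.00 = 0.2404 g

0.2404 g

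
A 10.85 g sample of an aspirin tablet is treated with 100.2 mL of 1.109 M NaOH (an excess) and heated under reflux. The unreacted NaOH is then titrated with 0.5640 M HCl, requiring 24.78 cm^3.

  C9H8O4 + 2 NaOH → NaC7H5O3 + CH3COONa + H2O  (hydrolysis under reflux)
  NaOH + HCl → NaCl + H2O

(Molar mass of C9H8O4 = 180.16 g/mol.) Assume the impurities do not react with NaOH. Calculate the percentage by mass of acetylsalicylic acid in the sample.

n(NaOH) added = 0.1002 × 1.109 = 0.1111 mol
n(HCl) used in back-titration = 0.02478 × 0.5640 = 0.01398 mol
n(NaOH) left over = 0.01398 mol (1:1 ratio)
n(NaOH) consumed by analyte = 0.1111 − 0.01398 = 0.09715 mol
From the 1:2 ratio, n(C9H8O4) = 1/2 × 0.09715 = 0.04857 mol
mass of C9H8O4 = 0.04857 × 180.16 = 8.751 g
% C9H8O4 = 8.751 / 10.85 × 100 = 80.65 %

80.65 %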